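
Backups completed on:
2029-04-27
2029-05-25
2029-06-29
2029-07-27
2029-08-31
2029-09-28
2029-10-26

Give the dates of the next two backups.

These are Fridays with 28, 35, 28, 35, 28, 28-day gaps.
Each is the final Friday of its month — 2029-06-29 is past the 28th, so '4th Friday' doesn't fit.
November 2029 ends with Friday 2029-11-30.
December 2029 ends with Friday 2029-12-28.

2029-11-30, 2029-12-28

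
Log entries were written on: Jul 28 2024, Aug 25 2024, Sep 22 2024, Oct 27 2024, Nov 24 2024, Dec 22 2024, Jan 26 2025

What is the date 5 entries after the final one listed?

These are Sundays at 28- or 35-day spacing (28, 28, 35, 28, 28, 35).
The pattern: 4th Sunday of the month.
February 2025 — 4th Sunday is Feb 23 2025.
4th Sunday of March 2025: Mar 23 2025.
4th Sunday of April 2025: Apr 27 2025.
May 2025 — 4th Sunday is May 25 2025.
4th Sunday of June 2025: Jun 22 2025.

Jun 22 2025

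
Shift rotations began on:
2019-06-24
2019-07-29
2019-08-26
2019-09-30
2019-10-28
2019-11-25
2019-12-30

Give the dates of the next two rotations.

2020-01-27, 2020-02-24

Every date is a Monday; gaps 35, 28, 35, 28, 28, 35 days.
Each is the last Monday of its month (at least one falls on the 29th or later, ruling out '4th Monday').
Last Monday of January 2020: 2020-01-27.
February 2020 ends with Monday 2020-02-24.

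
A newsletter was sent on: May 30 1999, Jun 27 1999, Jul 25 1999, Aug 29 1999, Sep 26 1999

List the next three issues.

Oct 31 1999, Nov 28 1999, Dec 26 1999

Every date is a Sunday; gaps 28, 28, 35, 28 days.
Each is the last Sunday of its month (at least one falls on the 29th or later, ruling out '4th Sunday').
Last Sunday of October 1999: Oct 31 1999.
Last Sunday of November 1999: Nov 28 1999.
December 1999 ends with Sunday Dec 26 1999.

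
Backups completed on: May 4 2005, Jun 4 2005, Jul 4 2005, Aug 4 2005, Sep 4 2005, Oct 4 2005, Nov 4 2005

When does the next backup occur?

Each date is the 4th; the gaps (31, 30, 31, 31, 30, 31) track the month lengths.
The rule is the 4th of each month.
December 2005: Dec 4 2005.

Dec 4 2005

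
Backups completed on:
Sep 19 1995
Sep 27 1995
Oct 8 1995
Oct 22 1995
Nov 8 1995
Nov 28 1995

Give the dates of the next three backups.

The spacing grows by 3 each time: 8, 11, 14, 17, 20 days.
Next gap: 23 days. Nov 28 1995 + 23 days = Dec 21 1995.
Next gap: 26 days. Dec 21 1995 + 26 days = Jan 16 1996.
Next gap: 29 days. Jan 16 1996 + 29 days = Feb 14 1996.

Dec 21 1995, Jan 16 1996, Feb 14 1996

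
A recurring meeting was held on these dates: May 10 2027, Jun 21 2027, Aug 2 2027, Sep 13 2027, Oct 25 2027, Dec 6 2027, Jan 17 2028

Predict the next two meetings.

Feb 28 2028, Apr 10 2028

The spacing is 42, 42, 42, 42, 42, 42 days — always 42 days.
Jan 17 2028 + 42 days = Feb 28 2028.
Feb 28 2028 + 42 days = Apr 10 2028.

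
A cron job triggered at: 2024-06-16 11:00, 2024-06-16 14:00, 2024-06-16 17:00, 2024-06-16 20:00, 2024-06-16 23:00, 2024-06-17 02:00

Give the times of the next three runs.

2024-06-17 05:00, 2024-06-17 08:00, 2024-06-17 11:00

Gaps: 3, 3, 3, 3, 3 hours — each event is 3 hours after the previous one.
2024-06-17 02:00 + 3 h = 2024-06-17 05:00.
2024-06-17 05:00 + 3 h = 2024-06-17 08:00.
2024-06-17 08:00 + 3 h = 2024-06-17 11:00.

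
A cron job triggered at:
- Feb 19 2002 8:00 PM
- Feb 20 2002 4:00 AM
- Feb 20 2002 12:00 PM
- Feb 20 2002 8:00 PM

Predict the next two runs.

The interval is a steady 8 hours (8, 8, 8).
Feb 20 2002 8:00 PM + 8 h = Feb 21 2002 4:00 AM.
Feb 21 2002 4:00 AM + 8 h = Feb 21 2002 12:00 PM.

Feb 21 2002 4:00 AM, Feb 21 2002 12:00 PM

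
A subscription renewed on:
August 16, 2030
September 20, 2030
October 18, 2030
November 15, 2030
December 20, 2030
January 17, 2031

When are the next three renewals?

These are Fridays at 28- or 35-day spacing (35, 28, 28, 35, 28).
The pattern: 3rd Friday of the month.
February 2031 — 3rd Friday is February 21, 2031.
3rd Friday of March 2031: March 21, 2031.
3rd Friday of April 2031: April 18, 2031.

February 21, 2031; March 21, 2031; April 18, 2031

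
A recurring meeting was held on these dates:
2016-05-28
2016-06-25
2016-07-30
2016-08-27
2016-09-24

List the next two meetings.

2016-10-29, 2016-11-26

These are Saturdays with 28, 35, 28, 28-day gaps.
Each is the final Saturday of its month — 2016-07-30 is past the 28th, so '4th Saturday' doesn't fit.
Last Saturday of October 2016: 2016-10-29.
Last Saturday of November 2016: 2016-11-26.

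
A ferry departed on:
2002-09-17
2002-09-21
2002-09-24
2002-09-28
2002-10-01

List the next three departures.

2002-10-05, 2002-10-08, 2002-10-12

The gap pattern 4, 3, 4, 3 repeats every 2 events.
These are the Tuesdays and Saturdays of each week.
Next Saturday: 2002-10-05.
The following Tuesday is 2002-10-08.
The following Saturday is 2002-10-12.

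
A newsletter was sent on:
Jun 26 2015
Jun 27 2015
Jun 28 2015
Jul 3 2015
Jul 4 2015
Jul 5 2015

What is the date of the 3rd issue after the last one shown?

Jul 12 2015

The gap pattern 1, 1, 5, 1, 1 repeats every 3 events.
These are the Fridays, Saturdays and Sundays of each week.
The following Friday is Jul 10 2015.
The following Saturday is Jul 11 2015.
The following Sunday is Jul 12 2015.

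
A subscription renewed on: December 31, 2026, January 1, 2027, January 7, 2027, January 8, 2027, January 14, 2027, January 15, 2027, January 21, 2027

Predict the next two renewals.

Gaps: 1, 6, 1, 6, 1, 6 days — not constant, but cyclic with period 2.
The events fall on every Thursday and Friday.
Next Friday: January 22, 2027.
Next Thursday: January 28, 2027.

January 22, 2027; January 28, 2027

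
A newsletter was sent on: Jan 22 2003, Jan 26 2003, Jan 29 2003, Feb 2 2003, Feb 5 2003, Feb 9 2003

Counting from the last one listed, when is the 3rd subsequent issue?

Every event lands on a Wednesday or Sunday (gaps cycle 4, 3, 4, 3, 4).
So the schedule is: every Wednesday and Sunday.
The following Wednesday is Feb 12 2003.
Next Sunday: Feb 16 2003.
Next Wednesday: Feb 19 2003.

Feb 19 2003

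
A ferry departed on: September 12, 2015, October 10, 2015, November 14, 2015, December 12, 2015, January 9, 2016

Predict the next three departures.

February 13, 2016; March 12, 2016; April 9, 2016

Gaps: 28, 35, 28, 28 days — a mix of 28 and 35. Every date is a Saturday.
Each is the 2nd Saturday of its month.
February 2016 — 2nd Saturday is February 13, 2016.
March 2016 — 2nd Saturday is March 12, 2016.
April 2016 — 2nd Saturday is April 9, 2016.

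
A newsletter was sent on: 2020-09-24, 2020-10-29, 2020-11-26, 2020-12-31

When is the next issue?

2021-01-28

All Thursdays; the gaps (35, 28, 35) vary with month length.
This is the last Thursday of each month.
January 2021 ends with Thursday 2021-01-28.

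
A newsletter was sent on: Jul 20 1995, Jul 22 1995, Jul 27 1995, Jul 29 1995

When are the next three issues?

Every event lands on a Thursday or Saturday (gaps cycle 2, 5, 2).
So the schedule is: every Thursday and Saturday.
The following Thursday is Aug 3 1995.
The following Saturday is Aug 5 1995.
Next Thursday: Aug 10 1995.

Aug 3 1995, Aug 5 1995, Aug 10 1995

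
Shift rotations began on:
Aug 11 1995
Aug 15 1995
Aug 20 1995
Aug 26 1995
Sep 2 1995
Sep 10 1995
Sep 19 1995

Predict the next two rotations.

The spacing grows by 1 each time: 4, 5, 6, 7, 8, 9 days.
Next gap: 10 days. Sep 19 1995 + 10 days = Sep 29 1995.
Next gap: 11 days. Sep 29 1995 + 11 days = Oct 10 1995.

Sep 29 1995, Oct 10 1995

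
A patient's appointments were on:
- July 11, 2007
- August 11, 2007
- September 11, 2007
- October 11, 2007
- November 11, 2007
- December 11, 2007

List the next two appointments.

January 11, 2008; February 11, 2008

Gaps: 31, 31, 30, 31, 30 days — not constant. Every event is on the 11th of the month.
Pattern: the 11th of each month.
January 2008: January 11, 2008.
Next: February 2008 → February 11, 2008.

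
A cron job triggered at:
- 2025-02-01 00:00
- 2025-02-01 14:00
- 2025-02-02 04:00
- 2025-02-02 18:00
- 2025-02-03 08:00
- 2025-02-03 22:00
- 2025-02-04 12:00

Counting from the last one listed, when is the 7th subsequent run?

The interval is a steady 14 hours (14, 14, 14, 14, 14, 14).
2025-02-04 12:00 + 14 h = 2025-02-05 02:00.
2025-02-05 02:00 + 14 h = 2025-02-05 16:00.
2025-02-05 16:00 + 14 h = 2025-02-06 06:00.
2025-02-06 06:00 + 14 h = 2025-02-06 20:00.
2025-02-06 20:00 + 14 h = 2025-02-07 10:00.
2025-02-07 10:00 + 14 h = 2025-02-08 00:00.
2025-02-08 00:00 + 14 h = 2025-02-08 14:00.

2025-02-08 14:00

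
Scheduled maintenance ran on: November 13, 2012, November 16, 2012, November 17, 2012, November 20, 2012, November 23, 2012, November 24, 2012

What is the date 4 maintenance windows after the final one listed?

December 4, 2012

Every event lands on a Tuesday or Friday or Saturday (gaps cycle 3, 1, 3, 3, 1).
So the schedule is: every Tuesday, Friday and Saturday.
The following Tuesday is November 27, 2012.
The following Friday is November 30, 2012.
The following Saturday is December 1, 2012.
The following Tuesday is December 4, 2012.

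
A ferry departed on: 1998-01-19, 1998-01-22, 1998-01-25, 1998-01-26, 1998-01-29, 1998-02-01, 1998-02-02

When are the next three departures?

1998-02-05, 1998-02-08, 1998-02-09

Every event lands on a Monday or Thursday or Sunday (gaps cycle 3, 3, 1, 3, 3, 1).
So the schedule is: every Monday, Thursday and Sunday.
The following Thursday is 1998-02-05.
Next Sunday: 1998-02-08.
Next Monday: 1998-02-09.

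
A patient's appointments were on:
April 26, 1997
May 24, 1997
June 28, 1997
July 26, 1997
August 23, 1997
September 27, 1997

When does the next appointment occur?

Gaps: 28, 35, 28, 28, 35 days — a mix of 28 and 35. Every date is a Saturday.
Each is the 4th Saturday of its month.
October 1997 — 4th Saturday is October 25, 1997.

October 25, 1997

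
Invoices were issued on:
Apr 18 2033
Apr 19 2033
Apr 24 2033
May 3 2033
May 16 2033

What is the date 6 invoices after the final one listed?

Oct 25 2033

Intervals are 1, 5, 9, 13 days — an arithmetic progression with common difference 4.
Next gap: 17 days. May 16 2033 + 17 days = Jun 2 2033.
Next gap: 21 days. Jun 2 2033 + 21 days = Jun 23 2033.
Next gap: 25 days. Jun 23 2033 + 25 days = Jul 18 2033.
Next gap: 29 days. Jul 18 2033 + 29 days = Aug 16 2033.
Next gap: 33 days. Aug 16 2033 + 33 days = Sep 18 2033.
Next gap: 37 days. Sep 18 2033 + 37 days = Oct 25 2033.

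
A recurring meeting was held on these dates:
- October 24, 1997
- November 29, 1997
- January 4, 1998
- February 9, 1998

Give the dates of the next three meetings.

March 17, 1998; April 22, 1998; May 28, 1998

The spacing is 36, 36, 36 days — always 36 days.
February 9, 1998 + 36 days = March 17, 1998.
March 17, 1998 + 36 days = April 22, 1998.
April 22, 1998 + 36 days = May 28, 1998.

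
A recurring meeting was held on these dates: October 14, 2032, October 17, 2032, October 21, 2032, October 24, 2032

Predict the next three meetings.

October 28, 2032; October 31, 2032; November 4, 2032

Gaps: 3, 4, 3 days — not constant, but cyclic with period 2.
The events fall on every Thursday and Sunday.
The following Thursday is October 28, 2032.
The following Sunday is October 31, 2032.
The following Thursday is November 4, 2032.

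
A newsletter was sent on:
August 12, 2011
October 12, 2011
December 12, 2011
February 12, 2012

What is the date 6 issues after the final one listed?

Each date is the 12th; the gaps (61, 61, 62) track the month lengths.
The rule is the 12th of every 2 months.
April 2012: April 12, 2012.
Next: June 2012 → June 12, 2012.
Next: August 2012 → August 12, 2012.
Next: October 2012 → October 12, 2012.
Next: December 2012 → December 12, 2012.
February 2013: February 12, 2013.

February 12, 2013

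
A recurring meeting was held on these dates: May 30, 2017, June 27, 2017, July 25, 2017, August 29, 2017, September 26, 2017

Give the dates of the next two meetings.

All Tuesdays; the gaps (28, 28, 35, 28) vary with month length.
This is the last Tuesday of each month.
Last Tuesday of October 2017: October 31, 2017.
November 2017 ends with Tuesday November 28, 2017.

October 31, 2017; November 28, 2017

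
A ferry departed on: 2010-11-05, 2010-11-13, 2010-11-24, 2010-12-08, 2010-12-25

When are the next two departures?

2011-01-14, 2011-02-06

Gaps: 8, 11, 14, 17 days — each gap is 3 larger than the previous one.
Next gap: 20 days. 2010-12-25 + 20 days = 2011-01-14.
Next gap: 23 days. 2011-01-14 + 23 days = 2011-02-06.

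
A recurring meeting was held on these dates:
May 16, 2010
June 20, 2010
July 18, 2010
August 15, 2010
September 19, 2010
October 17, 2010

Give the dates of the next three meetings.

All dates are Sundays, 35, 28, 28, 35, 28 days apart.
Specifically, the 3rd Sunday of each month.
November 2010 — 3rd Sunday is November 21, 2010.
December 2010 — 3rd Sunday is December 19, 2010.
3rd Sunday of January 2011: January 16, 2011.

November 21, 2010; December 19, 2010; January 16, 2011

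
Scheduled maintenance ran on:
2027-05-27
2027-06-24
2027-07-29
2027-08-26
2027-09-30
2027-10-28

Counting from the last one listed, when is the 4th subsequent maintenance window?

All Thursdays; the gaps (28, 35, 28, 35, 28) vary with month length.
This is the last Thursday of each month.
Last Thursday of November 2027: 2027-11-25.
Last Thursday of December 2027: 2027-12-30.
Last Thursday of January 2028: 2028-01-27.
Last Thursday of February 2028: 2028-02-24.

2028-02-24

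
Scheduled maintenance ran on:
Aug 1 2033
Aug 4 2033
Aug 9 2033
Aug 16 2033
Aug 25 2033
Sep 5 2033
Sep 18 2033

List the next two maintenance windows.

Gaps: 3, 5, 7, 9, 11, 13 days — each gap is 2 larger than the previous one.
Next gap: 15 days. Sep 18 2033 + 15 days = Oct 3 2033.
Next gap: 17 days. Oct 3 2033 + 17 days = Oct 20 2033.

Oct 3 2033, Oct 20 2033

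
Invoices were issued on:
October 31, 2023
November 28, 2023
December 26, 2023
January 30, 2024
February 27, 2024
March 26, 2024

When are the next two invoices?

April 30, 2024; May 28, 2024

Every date is a Tuesday; gaps 28, 28, 35, 28, 28 days.
Each is the last Tuesday of its month (at least one falls on the 29th or later, ruling out '4th Tuesday').
April 2024 ends with Tuesday April 30, 2024.
May 2024 ends with Tuesday May 28, 2024.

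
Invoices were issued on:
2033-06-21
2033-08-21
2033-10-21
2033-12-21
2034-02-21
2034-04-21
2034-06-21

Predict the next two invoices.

Gaps: 61, 61, 61, 62, 59, 61 days — not constant. Every event is on the 21st of the month.
Pattern: the 21st of every 2 months.
August 2034: 2034-08-21.
Next: October 2034 → 2034-10-21.

2034-08-21, 2034-10-21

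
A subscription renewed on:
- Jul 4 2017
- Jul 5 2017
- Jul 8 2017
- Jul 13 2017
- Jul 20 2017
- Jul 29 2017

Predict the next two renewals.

Gaps: 1, 3, 5, 7, 9 days — each gap is 2 larger than the previous one.
Next gap: 11 days. Jul 29 2017 + 11 days = Aug 9 2017.
Next gap: 13 days. Aug 9 2017 + 13 days = Aug 22 2017.

Aug 9 2017, Aug 22 2017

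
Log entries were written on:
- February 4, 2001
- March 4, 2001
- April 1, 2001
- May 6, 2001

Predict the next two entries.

June 3, 2001; July 1, 2001

Gaps: 28, 28, 35 days — a mix of 28 and 35. Every date is a Sunday.
Each is the 1st Sunday of its month.
June 2001 — 1st Sunday is June 3, 2001.
1st Sunday of July 2001: July 1, 2001.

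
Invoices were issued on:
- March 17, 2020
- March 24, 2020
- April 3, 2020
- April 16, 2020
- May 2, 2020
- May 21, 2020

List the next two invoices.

June 12, 2020; July 7, 2020

The spacing grows by 3 each time: 7, 10, 13, 16, 19 days.
Next gap: 22 days. May 21, 2020 + 22 days = June 12, 2020.
Next gap: 25 days. June 12, 2020 + 25 days = July 7, 2020.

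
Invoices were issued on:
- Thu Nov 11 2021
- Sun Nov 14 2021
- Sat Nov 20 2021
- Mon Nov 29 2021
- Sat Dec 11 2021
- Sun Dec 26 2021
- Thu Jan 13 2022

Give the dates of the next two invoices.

The spacing grows by 3 each time: 3, 6, 9, 12, 15, 18 days.
Next gap: 21 days. Thu Jan 13 2022 + 21 days = Thu Feb 3 2022.
Next gap: 24 days. Thu Feb 3 2022 + 24 days = Sun Feb 27 2022.

Thu Feb 3 2022, Sun Feb 27 2022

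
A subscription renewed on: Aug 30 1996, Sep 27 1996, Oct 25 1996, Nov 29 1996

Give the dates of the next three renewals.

Dec 27 1996, Jan 31 1997, Feb 28 1997

These are Fridays with 28, 28, 35-day gaps.
Each is the final Friday of its month — Aug 30 1996 is past the 28th, so '4th Friday' doesn't fit.
Last Friday of December 1996: Dec 27 1996.
Last Friday of January 1997: Jan 31 1997.
Last Friday of February 1997: Feb 28 1997.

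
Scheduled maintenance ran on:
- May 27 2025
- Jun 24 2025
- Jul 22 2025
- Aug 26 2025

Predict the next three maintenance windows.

Sep 23 2025, Oct 28 2025, Nov 25 2025

Gaps: 28, 28, 35 days — a mix of 28 and 35. Every date is a Tuesday.
Each is the 4th Tuesday of its month.
4th Tuesday of September 2025: Sep 23 2025.
October 2025 — 4th Tuesday is Oct 28 2025.
November 2025 — 4th Tuesday is Nov 25 2025.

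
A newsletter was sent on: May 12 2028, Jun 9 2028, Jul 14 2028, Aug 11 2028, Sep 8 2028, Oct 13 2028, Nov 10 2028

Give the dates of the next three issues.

All dates are Fridays, 28, 35, 28, 28, 35, 28 days apart.
Specifically, the 2nd Friday of each month.
December 2028 — 2nd Friday is Dec 8 2028.
2nd Friday of January 2029: Jan 12 2029.
2nd Friday of February 2029: Feb 9 2029.

Dec 8 2028, Jan 12 2029, Feb 9 2029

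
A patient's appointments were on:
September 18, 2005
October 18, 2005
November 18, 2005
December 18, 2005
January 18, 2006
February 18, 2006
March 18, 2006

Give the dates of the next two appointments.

April 18, 2006; May 18, 2006

The day-of-month is always 18 (30, 31, 30, 31, 31, 28 days between events).
So this recurs on the 18th of each month.
April 2006: April 18, 2006.
Next: May 2006 → May 18, 2006.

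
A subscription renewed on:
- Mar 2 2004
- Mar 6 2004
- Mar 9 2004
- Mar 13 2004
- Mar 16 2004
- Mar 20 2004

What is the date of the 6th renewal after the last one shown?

Apr 10 2004

Every event lands on a Tuesday or Saturday (gaps cycle 4, 3, 4, 3, 4).
So the schedule is: every Tuesday and Saturday.
Next Tuesday: Mar 23 2004.
Next Saturday: Mar 27 2004.
The following Tuesday is Mar 30 2004.
The following Saturday is Apr 3 2004.
The following Tuesday is Apr 6 2004.
The following Saturday is Apr 10 2004.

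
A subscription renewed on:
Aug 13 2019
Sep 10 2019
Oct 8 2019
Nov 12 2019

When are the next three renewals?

These are Tuesdays at 28- or 35-day spacing (28, 28, 35).
The pattern: 2nd Tuesday of the month.
2nd Tuesday of December 2019: Dec 10 2019.
January 2020 — 2nd Tuesday is Jan 14 2020.
2nd Tuesday of February 2020: Feb 11 2020.

Dec 10 2019, Jan 14 2020, Feb 11 2020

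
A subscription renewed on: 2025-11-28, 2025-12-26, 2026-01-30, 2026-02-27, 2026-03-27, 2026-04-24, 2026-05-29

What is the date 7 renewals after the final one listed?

All Fridays; the gaps (28, 35, 28, 28, 28, 35) vary with month length.
This is the last Friday of each month.
Last Friday of June 2026: 2026-06-26.
July 2026 ends with Friday 2026-07-31.
Last Friday of August 2026: 2026-08-28.
Last Friday of September 2026: 2026-09-25.
October 2026 ends with Friday 2026-10-30.
Last Friday of November 2026: 2026-11-27.
December 2026 ends with Friday 2026-12-25.

2026-12-25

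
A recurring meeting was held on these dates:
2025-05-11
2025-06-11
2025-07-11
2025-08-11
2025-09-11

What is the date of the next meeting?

2025-10-11

Gaps: 31, 30, 31, 31 days — not constant. Every event is on the 11th of the month.
Pattern: the 11th of each month.
Next: October 2025 → 2025-10-11.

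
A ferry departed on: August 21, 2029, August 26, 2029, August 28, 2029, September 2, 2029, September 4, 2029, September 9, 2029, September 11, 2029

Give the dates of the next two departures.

Gaps: 5, 2, 5, 2, 5, 2 days — not constant, but cyclic with period 2.
The events fall on every Tuesday and Sunday.
Next Sunday: September 16, 2029.
The following Tuesday is September 18, 2029.

September 16, 2029; September 18, 2029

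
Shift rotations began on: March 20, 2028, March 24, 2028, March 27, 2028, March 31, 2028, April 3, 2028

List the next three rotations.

The gap pattern 4, 3, 4, 3 repeats every 2 events.
These are the Mondays and Fridays of each week.
The following Friday is April 7, 2028.
The following Monday is April 10, 2028.
Next Friday: April 14, 2028.

April 7, 2028; April 10, 2028; April 14, 2028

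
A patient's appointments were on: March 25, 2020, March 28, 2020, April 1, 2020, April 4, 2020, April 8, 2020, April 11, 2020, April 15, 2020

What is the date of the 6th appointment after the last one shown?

Gaps: 3, 4, 3, 4, 3, 4 days — not constant, but cyclic with period 2.
The events fall on every Wednesday and Saturday.
Next Saturday: April 18, 2020.
Next Wednesday: April 22, 2020.
The following Saturday is April 25, 2020.
The following Wednesday is April 29, 2020.
Next Saturday: May 2, 2020.
The following Wednesday is May 6, 2020.

May 6, 2020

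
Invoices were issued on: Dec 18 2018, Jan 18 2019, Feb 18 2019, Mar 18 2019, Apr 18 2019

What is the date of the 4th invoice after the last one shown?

Aug 18 2019

Each date is the 18th; the gaps (31, 31, 28, 31) track the month lengths.
The rule is the 18th of each month.
Next: May 2019 → May 18 2019.
Next: June 2019 → Jun 18 2019.
Next: July 2019 → Jul 18 2019.
August 2019: Aug 18 2019.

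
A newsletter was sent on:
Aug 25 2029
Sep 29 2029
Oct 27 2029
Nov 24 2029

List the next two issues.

Dec 29 2029, Jan 26 2030

All Saturdays; the gaps (35, 28, 28) vary with month length.
This is the last Saturday of each month.
Last Saturday of December 2029: Dec 29 2029.
January 2030 ends with Saturday Jan 26 2030.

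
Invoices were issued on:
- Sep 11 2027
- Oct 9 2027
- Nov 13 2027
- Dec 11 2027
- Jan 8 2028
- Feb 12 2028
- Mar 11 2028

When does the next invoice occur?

Gaps: 28, 35, 28, 28, 35, 28 days — a mix of 28 and 35. Every date is a Saturday.
Each is the 2nd Saturday of its month.
April 2028 — 2nd Saturday is Apr 8 2028.

Apr 8 2028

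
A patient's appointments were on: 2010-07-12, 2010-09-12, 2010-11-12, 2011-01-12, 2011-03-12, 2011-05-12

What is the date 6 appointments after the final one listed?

Each date is the 12th; the gaps (62, 61, 61, 59, 61) track the month lengths.
The rule is the 12th of every 2 months.
July 2011: 2011-07-12.
Next: September 2011 → 2011-09-12.
November 2011: 2011-11-12.
January 2012: 2012-01-12.
March 2012: 2012-03-12.
Next: May 2012 → 2012-05-12.

2012-05-12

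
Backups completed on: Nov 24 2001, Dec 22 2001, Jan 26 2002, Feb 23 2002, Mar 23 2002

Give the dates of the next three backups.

Apr 27 2002, May 25 2002, Jun 22 2002

These are Saturdays at 28- or 35-day spacing (28, 35, 28, 28).
The pattern: 4th Saturday of the month.
4th Saturday of April 2002: Apr 27 2002.
May 2002 — 4th Saturday is May 25 2002.
June 2002 — 4th Saturday is Jun 22 2002.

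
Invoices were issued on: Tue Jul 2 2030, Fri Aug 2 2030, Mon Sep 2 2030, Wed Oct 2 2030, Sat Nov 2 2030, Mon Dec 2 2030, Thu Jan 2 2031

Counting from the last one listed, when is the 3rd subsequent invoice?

The day-of-month is always 2 (31, 31, 30, 31, 30, 31 days between events).
So this recurs on the 2nd of each month.
Next: February 2031 → Sun Feb 2 2031.
March 2031: Sun Mar 2 2031.
Next: April 2031 → Wed Apr 2 2031.

Wed Apr 2 2031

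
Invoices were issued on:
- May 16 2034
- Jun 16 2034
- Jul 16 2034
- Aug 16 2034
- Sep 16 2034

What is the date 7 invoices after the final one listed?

Gaps: 31, 30, 31, 31 days — not constant. Every event is on the 16th of the month.
Pattern: the 16th of each month.
October 2034: Oct 16 2034.
Next: November 2034 → Nov 16 2034.
Next: December 2034 → Dec 16 2034.
Next: January 2035 → Jan 16 2035.
February 2035: Feb 16 2035.
March 2035: Mar 16 2035.
April 2035: Apr 16 2035.

Apr 16 2035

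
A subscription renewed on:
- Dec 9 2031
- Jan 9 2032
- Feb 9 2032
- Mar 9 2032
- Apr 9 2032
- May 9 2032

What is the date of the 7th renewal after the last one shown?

Dec 9 2032

Gaps: 31, 31, 29, 31, 30 days — not constant. Every event is on the 9th of the month.
Pattern: the 9th of each month.
June 2032: Jun 9 2032.
Next: July 2032 → Jul 9 2032.
Next: August 2032 → Aug 9 2032.
September 2032: Sep 9 2032.
Next: October 2032 → Oct 9 2032.
Next: November 2032 → Nov 9 2032.
December 2032: Dec 9 2032.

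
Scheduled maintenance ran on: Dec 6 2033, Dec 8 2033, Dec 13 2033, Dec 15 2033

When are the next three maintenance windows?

Gaps: 2, 5, 2 days — not constant, but cyclic with period 2.
The events fall on every Tuesday and Thursday.
Next Tuesday: Dec 20 2033.
The following Thursday is Dec 22 2033.
The following Tuesday is Dec 27 2033.

Dec 20 2033, Dec 22 2033, Dec 27 2033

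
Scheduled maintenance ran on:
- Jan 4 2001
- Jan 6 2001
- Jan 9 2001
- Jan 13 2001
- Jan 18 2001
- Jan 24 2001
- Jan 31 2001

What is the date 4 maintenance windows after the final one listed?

Mar 10 2001

Gaps: 2, 3, 4, 5, 6, 7 days — each gap is 1 larger than the previous one.
Next gap: 8 days. Jan 31 2001 + 8 days = Feb 8 2001.
Next gap: 9 days. Feb 8 2001 + 9 days = Feb 17 2001.
Next gap: 10 days. Feb 17 2001 + 10 days = Feb 27 2001.
Next gap: 11 days. Feb 27 2001 + 11 days = Mar 10 2001.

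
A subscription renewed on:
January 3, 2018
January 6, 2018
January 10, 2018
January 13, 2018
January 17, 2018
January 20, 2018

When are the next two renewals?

Every event lands on a Wednesday or Saturday (gaps cycle 3, 4, 3, 4, 3).
So the schedule is: every Wednesday and Saturday.
Next Wednesday: January 24, 2018.
Next Saturday: January 27, 2018.

January 24, 2018; January 27, 2018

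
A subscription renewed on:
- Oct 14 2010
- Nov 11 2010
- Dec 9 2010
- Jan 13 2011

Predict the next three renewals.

Feb 10 2011, Mar 10 2011, Apr 14 2011

All dates are Thursdays, 28, 28, 35 days apart.
Specifically, the 2nd Thursday of each month.
February 2011 — 2nd Thursday is Feb 10 2011.
2nd Thursday of March 2011: Mar 10 2011.
2nd Thursday of April 2011: Apr 14 2011.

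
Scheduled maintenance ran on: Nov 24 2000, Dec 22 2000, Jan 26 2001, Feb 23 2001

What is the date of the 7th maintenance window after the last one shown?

Gaps: 28, 35, 28 days — a mix of 28 and 35. Every date is a Friday.
Each is the 4th Friday of its month.
March 2001 — 4th Friday is Mar 23 2001.
4th Friday of April 2001: Apr 27 2001.
4th Friday of May 2001: May 25 2001.
4th Friday of June 2001: Jun 22 2001.
July 2001 — 4th Friday is Jul 27 2001.
4th Friday of August 2001: Aug 24 2001.
September 2001 — 4th Friday is Sep 28 2001.

Sep 28 2001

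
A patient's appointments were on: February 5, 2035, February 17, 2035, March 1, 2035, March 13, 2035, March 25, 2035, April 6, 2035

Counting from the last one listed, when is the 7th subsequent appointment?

Gaps between consecutive events: 12, 12, 12, 12, 12 days — a constant 12-day interval.
April 6, 2035 + 12 days = April 18, 2035.
April 18, 2035 + 12 days = April 30, 2035.
April 30, 2035 + 12 days = May 12, 2035.
May 12, 2035 + 12 days = May 24, 2035.
May 24, 2035 + 12 days = June 5, 2035.
June 5, 2035 + 12 days = June 17, 2035.
June 17, 2035 + 12 days = June 29, 2035.

June 29, 2035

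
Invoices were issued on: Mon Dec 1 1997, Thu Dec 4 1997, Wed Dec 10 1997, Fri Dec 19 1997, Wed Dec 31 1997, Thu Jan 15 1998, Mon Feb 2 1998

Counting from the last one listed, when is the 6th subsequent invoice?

Thu Jul 23 1998

Gaps: 3, 6, 9, 12, 15, 18 days — each gap is 3 larger than the previous one.
Next gap: 21 days. Mon Feb 2 1998 + 21 days = Mon Feb 23 1998.
Next gap: 24 days. Mon Feb 23 1998 + 24 days = Thu Mar 19 1998.
Next gap: 27 days. Thu Mar 19 1998 + 27 days = Wed Apr 15 1998.
Next gap: 30 days. Wed Apr 15 1998 + 30 days = Fri May 15 1998.
Next gap: 33 days. Fri May 15 1998 + 33 days = Wed Jun 17 1998.
Next gap: 36 days. Wed Jun 17 1998 + 36 days = Thu Jul 23 1998.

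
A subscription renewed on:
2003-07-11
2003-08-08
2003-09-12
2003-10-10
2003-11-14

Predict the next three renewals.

2003-12-12, 2004-01-09, 2004-02-13

Gaps: 28, 35, 28, 35 days — a mix of 28 and 35. Every date is a Friday.
Each is the 2nd Friday of its month.
2nd Friday of December 2003: 2003-12-12.
January 2004 — 2nd Friday is 2004-01-09.
February 2004 — 2nd Friday is 2004-02-13.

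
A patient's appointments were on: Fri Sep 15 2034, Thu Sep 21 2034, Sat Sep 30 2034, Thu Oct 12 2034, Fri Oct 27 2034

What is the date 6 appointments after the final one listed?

Thu Mar 29 2035

The spacing grows by 3 each time: 6, 9, 12, 15 days.
Next gap: 18 days. Fri Oct 27 2034 + 18 days = Tue Nov 14 2034.
Next gap: 21 days. Tue Nov 14 2034 + 21 days = Tue Dec 5 2034.
Next gap: 24 days. Tue Dec 5 2034 + 24 days = Fri Dec 29 2034.
Next gap: 27 days. Fri Dec 29 2034 + 27 days = Thu Jan 25 2035.
Next gap: 30 days. Thu Jan 25 2035 + 30 days = Sat Feb 24 2035.
Next gap: 33 days. Sat Feb 24 2035 + 33 days = Thu Mar 29 2035.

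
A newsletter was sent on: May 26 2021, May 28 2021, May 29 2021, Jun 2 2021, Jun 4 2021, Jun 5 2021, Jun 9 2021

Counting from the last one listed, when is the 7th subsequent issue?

Jun 25 2021

Every event lands on a Wednesday or Friday or Saturday (gaps cycle 2, 1, 4, 2, 1, 4).
So the schedule is: every Wednesday, Friday and Saturday.
The following Friday is Jun 11 2021.
Next Saturday: Jun 12 2021.
The following Wednesday is Jun 16 2021.
Next Friday: Jun 18 2021.
Next Saturday: Jun 19 2021.
Next Wednesday: Jun 23 2021.
The following Friday is Jun 25 2021.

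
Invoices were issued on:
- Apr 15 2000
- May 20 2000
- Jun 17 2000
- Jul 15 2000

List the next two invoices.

Aug 19 2000, Sep 16 2000

These are Saturdays at 28- or 35-day spacing (35, 28, 28).
The pattern: 3rd Saturday of the month.
August 2000 — 3rd Saturday is Aug 19 2000.
September 2000 — 3rd Saturday is Sep 16 2000.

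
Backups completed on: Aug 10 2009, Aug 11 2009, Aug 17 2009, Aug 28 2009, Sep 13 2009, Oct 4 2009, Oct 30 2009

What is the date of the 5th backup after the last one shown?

May 23 2010

The spacing grows by 5 each time: 1, 6, 11, 16, 21, 26 days.
Next gap: 31 days. Oct 30 2009 + 31 days = Nov 30 2009.
Next gap: 36 days. Nov 30 2009 + 36 days = Jan 5 2010.
Next gap: 41 days. Jan 5 2010 + 41 days = Feb 15 2010.
Next gap: 46 days. Feb 15 2010 + 46 days = Apr 2 2010.
Next gap: 51 days. Apr 2 2010 + 51 days = May 23 2010.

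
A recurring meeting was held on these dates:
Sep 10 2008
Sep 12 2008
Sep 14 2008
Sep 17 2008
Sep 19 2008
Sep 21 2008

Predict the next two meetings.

Gaps: 2, 2, 3, 2, 2 days — not constant, but cyclic with period 3.
The events fall on every Wednesday, Friday and Sunday.
The following Wednesday is Sep 24 2008.
Next Friday: Sep 26 2008.

Sep 24 2008, Sep 26 2008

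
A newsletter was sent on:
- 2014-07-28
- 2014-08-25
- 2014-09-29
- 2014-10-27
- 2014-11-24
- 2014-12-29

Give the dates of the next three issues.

All Mondays; the gaps (28, 35, 28, 28, 35) vary with month length.
This is the last Monday of each month.
Last Monday of January 2015: 2015-01-26.
February 2015 ends with Monday 2015-02-23.
Last Monday of March 2015: 2015-03-30.

2015-01-26, 2015-02-23, 2015-03-30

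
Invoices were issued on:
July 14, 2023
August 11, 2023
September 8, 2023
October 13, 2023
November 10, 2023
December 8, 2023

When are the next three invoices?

Gaps: 28, 28, 35, 28, 28 days — a mix of 28 and 35. Every date is a Friday.
Each is the 2nd Friday of its month.
2nd Friday of January 2024: January 12, 2024.
2nd Friday of February 2024: February 9, 2024.
2nd Friday of March 2024: March 8, 2024.

January 12, 2024; February 9, 2024; March 8, 2024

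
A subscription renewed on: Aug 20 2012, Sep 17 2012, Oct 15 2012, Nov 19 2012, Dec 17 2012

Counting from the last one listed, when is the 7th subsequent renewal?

All dates are Mondays, 28, 28, 35, 28 days apart.
Specifically, the 3rd Monday of each month.
3rd Monday of January 2013: Jan 21 2013.
3rd Monday of February 2013: Feb 18 2013.
March 2013 — 3rd Monday is Mar 18 2013.
3rd Monday of April 2013: Apr 15 2013.
May 2013 — 3rd Monday is May 20 2013.
June 2013 — 3rd Monday is Jun 17 2013.
July 2013 — 3rd Monday is Jul 15 2013.

Jul 15 2013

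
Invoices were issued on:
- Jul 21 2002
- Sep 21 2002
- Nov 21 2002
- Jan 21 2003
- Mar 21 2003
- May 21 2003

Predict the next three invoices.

Jul 21 2003, Sep 21 2003, Nov 21 2003

The day-of-month is always 21 (62, 61, 61, 59, 61 days between events).
So this recurs on the 21st of every 2 months.
Next: July 2003 → Jul 21 2003.
September 2003: Sep 21 2003.
November 2003: Nov 21 2003.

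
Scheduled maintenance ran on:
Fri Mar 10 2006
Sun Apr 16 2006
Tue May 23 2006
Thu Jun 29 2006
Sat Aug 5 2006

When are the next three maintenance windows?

Every event comes 37 days after the last (37, 37, 37, 37).
Sat Aug 5 2006 + 37 days = Mon Sep 11 2006.
Mon Sep 11 2006 + 37 days = Wed Oct 18 2006.
Wed Oct 18 2006 + 37 days = Fri Nov 24 2006.

Mon Sep 11 2006, Wed Oct 18 2006, Fri Nov 24 2006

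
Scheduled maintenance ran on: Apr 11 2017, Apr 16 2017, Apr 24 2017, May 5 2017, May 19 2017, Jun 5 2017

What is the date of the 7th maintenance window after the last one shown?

Intervals are 5, 8, 11, 14, 17 days — an arithmetic progression with common difference 3.
Next gap: 20 days. Jun 5 2017 + 20 days = Jun 25 2017.
Next gap: 23 days. Jun 25 2017 + 23 days = Jul 18 2017.
Next gap: 26 days. Jul 18 2017 + 26 days = Aug 13 2017.
Next gap: 29 days. Aug 13 2017 + 29 days = Sep 11 2017.
Next gap: 32 days. Sep 11 2017 + 32 days = Oct 13 2017.
Next gap: 35 days. Oct 13 2017 + 35 days = Nov 17 2017.
Next gap: 38 days. Nov 17 2017 + 38 days = Dec 25 2017.

Dec 25 2017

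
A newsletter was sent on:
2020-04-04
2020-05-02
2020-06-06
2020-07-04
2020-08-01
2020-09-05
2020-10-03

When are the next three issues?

These are Saturdays at 28- or 35-day spacing (28, 35, 28, 28, 35, 28).
The pattern: 1st Saturday of the month.
November 2020 — 1st Saturday is 2020-11-07.
1st Saturday of December 2020: 2020-12-05.
January 2021 — 1st Saturday is 2021-01-02.

2020-11-07, 2020-12-05, 2021-01-02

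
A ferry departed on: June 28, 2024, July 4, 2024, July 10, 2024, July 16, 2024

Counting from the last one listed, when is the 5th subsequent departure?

August 15, 2024

The spacing is 6, 6, 6 days — always 6 days.
July 16, 2024 + 6 days = July 22, 2024.
July 22, 2024 + 6 days = July 28, 2024.
July 28, 2024 + 6 days = August 3, 2024.
August 3, 2024 + 6 days = August 9, 2024.
August 9, 2024 + 6 days = August 15, 2024.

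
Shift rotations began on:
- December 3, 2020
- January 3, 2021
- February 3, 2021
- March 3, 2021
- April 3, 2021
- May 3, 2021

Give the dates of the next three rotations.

The day-of-month is always 3 (31, 31, 28, 31, 30 days between events).
So this recurs on the 3rd of each month.
June 2021: June 3, 2021.
Next: July 2021 → July 3, 2021.
August 2021: August 3, 2021.

June 3, 2021; July 3, 2021; August 3, 2021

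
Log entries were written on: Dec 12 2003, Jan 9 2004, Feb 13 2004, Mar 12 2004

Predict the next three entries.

Gaps: 28, 35, 28 days — a mix of 28 and 35. Every date is a Friday.
Each is the 2nd Friday of its month.
2nd Friday of April 2004: Apr 9 2004.
May 2004 — 2nd Friday is May 14 2004.
June 2004 — 2nd Friday is Jun 11 2004.

Apr 9 2004, May 14 2004, Jun 11 2004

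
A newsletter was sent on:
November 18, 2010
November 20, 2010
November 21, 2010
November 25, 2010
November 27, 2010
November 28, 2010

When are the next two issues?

Gaps: 2, 1, 4, 2, 1 days — not constant, but cyclic with period 3.
The events fall on every Thursday, Saturday and Sunday.
The following Thursday is December 2, 2010.
Next Saturday: December 4, 2010.

December 2, 2010; December 4, 2010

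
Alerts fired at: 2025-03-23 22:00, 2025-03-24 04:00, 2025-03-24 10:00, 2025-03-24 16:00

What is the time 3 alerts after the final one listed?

Spacing: 6, 6, 6 h — constant 6 h.
2025-03-24 16:00 + 6 h = 2025-03-24 22:00.
2025-03-24 22:00 + 6 h = 2025-03-25 04:00.
2025-03-25 04:00 + 6 h = 2025-03-25 10:00.

2025-03-25 10:00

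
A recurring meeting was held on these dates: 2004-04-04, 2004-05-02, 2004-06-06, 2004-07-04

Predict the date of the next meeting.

2004-08-01

These are Sundays at 28- or 35-day spacing (28, 35, 28).
The pattern: 1st Sunday of the month.
August 2004 — 1st Sunday is 2004-08-01.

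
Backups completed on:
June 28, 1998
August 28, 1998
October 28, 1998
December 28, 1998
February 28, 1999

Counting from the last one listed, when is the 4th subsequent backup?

The day-of-month is always 28 (61, 61, 61, 62 days between events).
So this recurs on the 28th of every 2 months.
Next: April 1999 → April 28, 1999.
June 1999: June 28, 1999.
August 1999: August 28, 1999.
Next: October 1999 → October 28, 1999.

October 28, 1999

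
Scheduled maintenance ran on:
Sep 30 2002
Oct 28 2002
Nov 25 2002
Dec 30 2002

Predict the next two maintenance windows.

Jan 27 2003, Feb 24 2003

All Mondays; the gaps (28, 28, 35) vary with month length.
This is the last Monday of each month.
Last Monday of January 2003: Jan 27 2003.
February 2003 ends with Monday Feb 24 2003.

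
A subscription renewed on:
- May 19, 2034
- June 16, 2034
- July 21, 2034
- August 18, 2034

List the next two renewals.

September 15, 2034; October 20, 2034

These are Fridays at 28- or 35-day spacing (28, 35, 28).
The pattern: 3rd Friday of the month.
September 2034 — 3rd Friday is September 15, 2034.
3rd Friday of October 2034: October 20, 2034.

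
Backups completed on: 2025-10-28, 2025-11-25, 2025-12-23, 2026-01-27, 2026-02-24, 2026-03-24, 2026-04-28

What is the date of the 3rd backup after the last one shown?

All dates are Tuesdays, 28, 28, 35, 28, 28, 35 days apart.
Specifically, the 4th Tuesday of each month.
4th Tuesday of May 2026: 2026-05-26.
June 2026 — 4th Tuesday is 2026-06-23.
4th Tuesday of July 2026: 2026-07-28.

2026-07-28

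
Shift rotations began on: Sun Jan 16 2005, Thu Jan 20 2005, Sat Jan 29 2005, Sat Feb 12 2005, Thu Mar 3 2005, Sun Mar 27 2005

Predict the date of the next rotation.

Gaps: 4, 9, 14, 19, 24 days — each gap is 5 larger than the previous one.
Next gap: 29 days. Sun Mar 27 2005 + 29 days = Mon Apr 25 2005.

Mon Apr 25 2005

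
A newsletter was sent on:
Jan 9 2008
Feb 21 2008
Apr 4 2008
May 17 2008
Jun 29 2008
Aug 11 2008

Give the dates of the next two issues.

The spacing is 43, 43, 43, 43, 43 days — always 43 days.
Aug 11 2008 + 43 days = Sep 23 2008.
Sep 23 2008 + 43 days = Nov 5 2008.

Sep 23 2008, Nov 5 2008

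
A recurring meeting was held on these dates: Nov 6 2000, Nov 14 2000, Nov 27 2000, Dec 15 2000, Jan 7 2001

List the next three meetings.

Feb 4 2001, Mar 9 2001, Apr 16 2001

Gaps: 8, 13, 18, 23 days — each gap is 5 larger than the previous one.
Next gap: 28 days. Jan 7 2001 + 28 days = Feb 4 2001.
Next gap: 33 days. Feb 4 2001 + 33 days = Mar 9 2001.
Next gap: 38 days. Mar 9 2001 + 38 days = Apr 16 2001.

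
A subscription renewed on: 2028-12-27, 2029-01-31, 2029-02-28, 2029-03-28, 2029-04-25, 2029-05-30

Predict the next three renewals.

2029-06-27, 2029-07-25, 2029-08-29

Every date is a Wednesday; gaps 35, 28, 28, 28, 35 days.
Each is the last Wednesday of its month (at least one falls on the 29th or later, ruling out '4th Wednesday').
June 2029 ends with Wednesday 2029-06-27.
July 2029 ends with Wednesday 2029-07-25.
Last Wednesday of August 2029: 2029-08-29.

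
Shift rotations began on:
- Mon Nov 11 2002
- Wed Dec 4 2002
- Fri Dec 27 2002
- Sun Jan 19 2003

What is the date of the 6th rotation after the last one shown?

Fri Jun 6 2003

Gaps between consecutive events: 23, 23, 23 days — a constant 23-day interval.
Sun Jan 19 2003 + 23 days = Tue Feb 11 2003.
Tue Feb 11 2003 + 23 days = Thu Mar 6 2003.
Thu Mar 6 2003 + 23 days = Sat Mar 29 2003.
Sat Mar 29 2003 + 23 days = Mon Apr 21 2003.
Mon Apr 21 2003 + 23 days = Wed May 14 2003.
Wed May 14 2003 + 23 days = Fri Jun 6 2003.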